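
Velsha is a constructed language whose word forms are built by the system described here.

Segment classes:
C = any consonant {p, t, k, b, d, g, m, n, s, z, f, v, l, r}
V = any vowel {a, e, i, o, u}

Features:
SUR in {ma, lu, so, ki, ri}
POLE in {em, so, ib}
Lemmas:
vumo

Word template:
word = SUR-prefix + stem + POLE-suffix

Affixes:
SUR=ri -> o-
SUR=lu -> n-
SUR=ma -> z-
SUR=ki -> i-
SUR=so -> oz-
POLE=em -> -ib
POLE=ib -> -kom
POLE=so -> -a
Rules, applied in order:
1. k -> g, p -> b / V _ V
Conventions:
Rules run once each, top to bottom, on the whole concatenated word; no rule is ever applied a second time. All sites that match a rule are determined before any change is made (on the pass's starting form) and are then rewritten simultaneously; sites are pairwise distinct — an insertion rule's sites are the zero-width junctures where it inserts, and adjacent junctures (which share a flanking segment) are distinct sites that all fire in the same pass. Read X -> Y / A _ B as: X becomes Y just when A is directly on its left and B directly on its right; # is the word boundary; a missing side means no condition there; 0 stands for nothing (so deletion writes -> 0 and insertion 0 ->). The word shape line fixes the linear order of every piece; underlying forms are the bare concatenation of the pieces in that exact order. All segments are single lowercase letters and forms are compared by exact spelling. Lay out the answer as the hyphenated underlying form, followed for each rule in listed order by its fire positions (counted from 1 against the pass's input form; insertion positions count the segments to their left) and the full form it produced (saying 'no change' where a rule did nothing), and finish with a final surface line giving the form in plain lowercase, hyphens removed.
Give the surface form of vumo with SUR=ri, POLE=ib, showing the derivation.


underlying: o-vumo-kom
1. k -> g, p -> b / V _ V: fires at position(s) 6: ovumogom
surface: ovumogom


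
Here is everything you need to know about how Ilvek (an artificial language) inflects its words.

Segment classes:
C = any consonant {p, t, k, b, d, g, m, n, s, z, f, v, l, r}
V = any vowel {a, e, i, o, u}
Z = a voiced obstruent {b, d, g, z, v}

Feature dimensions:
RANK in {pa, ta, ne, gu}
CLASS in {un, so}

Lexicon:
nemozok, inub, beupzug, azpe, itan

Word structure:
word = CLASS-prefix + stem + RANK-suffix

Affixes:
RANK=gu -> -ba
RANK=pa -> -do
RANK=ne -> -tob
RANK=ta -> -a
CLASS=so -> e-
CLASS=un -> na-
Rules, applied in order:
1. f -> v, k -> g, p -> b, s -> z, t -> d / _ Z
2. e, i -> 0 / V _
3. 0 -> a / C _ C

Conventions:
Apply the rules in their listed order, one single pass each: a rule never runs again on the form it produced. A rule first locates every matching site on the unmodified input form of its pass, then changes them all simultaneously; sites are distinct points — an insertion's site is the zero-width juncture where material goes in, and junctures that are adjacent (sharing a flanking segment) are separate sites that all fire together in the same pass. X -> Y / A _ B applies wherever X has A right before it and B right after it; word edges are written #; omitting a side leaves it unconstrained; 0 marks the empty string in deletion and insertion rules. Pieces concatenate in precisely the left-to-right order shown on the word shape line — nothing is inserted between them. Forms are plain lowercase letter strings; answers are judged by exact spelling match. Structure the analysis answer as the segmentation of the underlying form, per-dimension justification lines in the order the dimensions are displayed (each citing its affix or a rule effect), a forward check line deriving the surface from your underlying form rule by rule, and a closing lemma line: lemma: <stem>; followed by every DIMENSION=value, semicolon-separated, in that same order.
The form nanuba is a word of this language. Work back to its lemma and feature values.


underlying: na-inub-a
RANK=ta - signalled by the affix -a
CLASS=un - signalled by the affix na-
check: nainuba -> nainuba -> nanuba -> nanuba
lemma: inub; RANK=ta; CLASS=un


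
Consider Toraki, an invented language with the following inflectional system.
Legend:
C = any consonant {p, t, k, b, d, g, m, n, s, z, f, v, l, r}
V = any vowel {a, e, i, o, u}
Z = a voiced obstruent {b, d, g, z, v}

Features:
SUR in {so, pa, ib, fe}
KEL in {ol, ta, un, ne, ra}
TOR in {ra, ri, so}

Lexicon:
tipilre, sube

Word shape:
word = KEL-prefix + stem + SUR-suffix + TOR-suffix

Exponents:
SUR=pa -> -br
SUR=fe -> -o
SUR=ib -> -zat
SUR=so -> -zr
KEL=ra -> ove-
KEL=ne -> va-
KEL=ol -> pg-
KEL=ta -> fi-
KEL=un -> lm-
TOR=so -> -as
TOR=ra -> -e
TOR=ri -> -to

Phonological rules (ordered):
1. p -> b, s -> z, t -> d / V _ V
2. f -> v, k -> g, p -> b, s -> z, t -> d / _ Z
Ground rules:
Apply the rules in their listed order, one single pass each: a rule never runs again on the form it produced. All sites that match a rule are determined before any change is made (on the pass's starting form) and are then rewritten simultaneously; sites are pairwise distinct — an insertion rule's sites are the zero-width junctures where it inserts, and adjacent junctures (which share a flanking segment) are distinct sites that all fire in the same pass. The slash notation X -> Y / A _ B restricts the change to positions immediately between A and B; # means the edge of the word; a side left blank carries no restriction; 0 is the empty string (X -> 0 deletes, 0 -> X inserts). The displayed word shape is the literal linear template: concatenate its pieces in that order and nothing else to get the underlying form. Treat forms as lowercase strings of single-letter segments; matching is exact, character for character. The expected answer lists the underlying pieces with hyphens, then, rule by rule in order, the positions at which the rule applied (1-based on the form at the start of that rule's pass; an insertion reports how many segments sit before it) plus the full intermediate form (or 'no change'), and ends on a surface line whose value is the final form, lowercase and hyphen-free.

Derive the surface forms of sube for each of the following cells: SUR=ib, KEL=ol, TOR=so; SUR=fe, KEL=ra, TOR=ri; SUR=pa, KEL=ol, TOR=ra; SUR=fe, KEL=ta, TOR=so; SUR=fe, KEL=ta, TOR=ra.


cell SUR=ib, KEL=ol, TOR=so:
underlying: pg-sube-zat-as
1. p -> b, s -> z, t -> d / V _ V: fires at position(s) 9: pgsubezadas
2. f -> v, k -> g, p -> b, s -> z, t -> d / _ Z: fires at position(s) 1: bgsubezadas
surface: bgsubezadas

cell SUR=fe, KEL=ra, TOR=ri:
underlying: ove-sube-o-to
1. p -> b, s -> z, t -> d / V _ V: fires at position(s) 4, 9: ovezubeodo
2. f -> v, k -> g, p -> b, s -> z, t -> d / _ Z: no change
surface: ovezubeodo

cell SUR=pa, KEL=ol, TOR=ra:
underlying: pg-sube-br-e
1. p -> b, s -> z, t -> d / V _ V: no change
2. f -> v, k -> g, p -> b, s -> z, t -> d / _ Z: fires at position(s) 1: bgsubebre
surface: bgsubebre

cell SUR=fe, KEL=ta, TOR=so:
underlying: fi-sube-o-as
1. p -> b, s -> z, t -> d / V _ V: fires at position(s) 3: fizubeoas
2. f -> v, k -> g, p -> b, s -> z, t -> d / _ Z: no change
surface: fizubeoas

cell SUR=fe, KEL=ta, TOR=ra:
underlying: fi-sube-o-e
1. p -> b, s -> z, t -> d / V _ V: fires at position(s) 3: fizubeoe
2. f -> v, k -> g, p -> b, s -> z, t -> d / _ Z: no change
surface: fizubeoe


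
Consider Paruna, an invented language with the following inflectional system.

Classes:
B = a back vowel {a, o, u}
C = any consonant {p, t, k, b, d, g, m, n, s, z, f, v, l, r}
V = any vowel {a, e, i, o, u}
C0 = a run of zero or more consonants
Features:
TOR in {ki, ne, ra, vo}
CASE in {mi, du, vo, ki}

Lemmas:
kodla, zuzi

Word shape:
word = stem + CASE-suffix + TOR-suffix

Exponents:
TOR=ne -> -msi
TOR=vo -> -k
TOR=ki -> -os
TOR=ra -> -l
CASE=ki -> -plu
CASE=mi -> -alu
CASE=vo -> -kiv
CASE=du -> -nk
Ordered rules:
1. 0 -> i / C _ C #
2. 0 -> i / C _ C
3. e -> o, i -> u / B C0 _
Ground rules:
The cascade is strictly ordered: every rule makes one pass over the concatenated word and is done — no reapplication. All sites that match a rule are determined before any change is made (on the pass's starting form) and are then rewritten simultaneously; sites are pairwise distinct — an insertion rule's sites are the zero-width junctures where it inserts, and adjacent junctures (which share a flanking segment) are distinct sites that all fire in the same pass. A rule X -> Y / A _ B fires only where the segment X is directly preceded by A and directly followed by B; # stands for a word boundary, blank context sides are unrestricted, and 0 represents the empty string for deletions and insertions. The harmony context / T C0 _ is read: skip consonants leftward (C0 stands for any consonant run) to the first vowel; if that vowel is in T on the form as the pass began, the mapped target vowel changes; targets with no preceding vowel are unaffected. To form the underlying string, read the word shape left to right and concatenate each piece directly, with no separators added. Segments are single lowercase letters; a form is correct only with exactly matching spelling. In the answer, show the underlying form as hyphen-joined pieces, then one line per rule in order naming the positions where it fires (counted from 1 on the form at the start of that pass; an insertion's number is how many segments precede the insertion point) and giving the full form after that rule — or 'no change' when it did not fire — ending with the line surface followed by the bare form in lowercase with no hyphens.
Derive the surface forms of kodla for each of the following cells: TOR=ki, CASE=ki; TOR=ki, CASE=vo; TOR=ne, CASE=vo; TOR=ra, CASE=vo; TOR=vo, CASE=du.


cell TOR=ki, CASE=ki:
underlying: kodla-plu-os
1. 0 -> i / C _ C #: no change
2. 0 -> i / C _ C: inserts after position(s) 3, 6: kodilapiluos
3. e -> o, i -> u / B C0 _: fires at position(s) 4, 8: kodulapuluos
surface: kodulapuluos

cell TOR=ki, CASE=vo:
underlying: kodla-kiv-os
1. 0 -> i / C _ C #: no change
2. 0 -> i / C _ C: inserts after position(s) 3: kodilakivos
3. e -> o, i -> u / B C0 _: fires at position(s) 4, 8: kodulakuvos
surface: kodulakuvos

cell TOR=ne, CASE=vo:
underlying: kodla-kiv-msi
1. 0 -> i / C _ C #: no change
2. 0 -> i / C _ C: inserts after position(s) 3, 8, 9: kodilakivimisi
3. e -> o, i -> u / B C0 _: fires at position(s) 4, 8: kodulakuvimisi
surface: kodulakuvimisi

cell TOR=ra, CASE=vo:
underlying: kodla-kiv-l
1. 0 -> i / C _ C #: inserts after position(s) 8: kodlakivil
2. 0 -> i / C _ C: inserts after position(s) 3: kodilakivil
3. e -> o, i -> u / B C0 _: fires at position(s) 4, 8: kodulakuvil
surface: kodulakuvil

cell TOR=vo, CASE=du:
underlying: kodla-nk-k
1. 0 -> i / C _ C #: inserts after position(s) 7: kodlankik
2. 0 -> i / C _ C: inserts after position(s) 3, 6: kodilanikik
3. e -> o, i -> u / B C0 _: fires at position(s) 4, 8: kodulanukik
surface: kodulanukik


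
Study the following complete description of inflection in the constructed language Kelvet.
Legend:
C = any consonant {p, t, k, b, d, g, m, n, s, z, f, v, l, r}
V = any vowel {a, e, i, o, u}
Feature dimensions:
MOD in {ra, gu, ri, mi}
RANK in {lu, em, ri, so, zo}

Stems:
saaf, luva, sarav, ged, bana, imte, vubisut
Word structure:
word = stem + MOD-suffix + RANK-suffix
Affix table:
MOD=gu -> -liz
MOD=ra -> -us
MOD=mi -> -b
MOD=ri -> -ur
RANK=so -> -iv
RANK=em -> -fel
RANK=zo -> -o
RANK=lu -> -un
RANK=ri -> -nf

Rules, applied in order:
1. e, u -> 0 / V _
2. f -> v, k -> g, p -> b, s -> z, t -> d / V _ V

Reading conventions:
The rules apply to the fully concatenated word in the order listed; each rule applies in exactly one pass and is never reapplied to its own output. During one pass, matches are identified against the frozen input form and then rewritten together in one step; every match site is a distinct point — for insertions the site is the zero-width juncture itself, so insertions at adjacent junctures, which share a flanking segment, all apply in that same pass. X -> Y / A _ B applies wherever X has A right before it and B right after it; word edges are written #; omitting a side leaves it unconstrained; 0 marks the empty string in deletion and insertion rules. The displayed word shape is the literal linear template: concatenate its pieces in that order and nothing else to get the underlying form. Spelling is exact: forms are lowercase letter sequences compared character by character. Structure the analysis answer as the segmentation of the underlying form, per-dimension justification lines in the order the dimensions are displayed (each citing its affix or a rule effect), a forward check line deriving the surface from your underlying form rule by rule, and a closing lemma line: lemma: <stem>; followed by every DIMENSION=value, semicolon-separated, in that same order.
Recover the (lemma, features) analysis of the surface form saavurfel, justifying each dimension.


underlying: saaf-ur-fel
MOD=ri - signalled by the affix -ur
RANK=em - signalled by the affix -fel
check: saafurfel -> saafurfel -> saavurfel
lemma: saaf; MOD=ri; RANK=em


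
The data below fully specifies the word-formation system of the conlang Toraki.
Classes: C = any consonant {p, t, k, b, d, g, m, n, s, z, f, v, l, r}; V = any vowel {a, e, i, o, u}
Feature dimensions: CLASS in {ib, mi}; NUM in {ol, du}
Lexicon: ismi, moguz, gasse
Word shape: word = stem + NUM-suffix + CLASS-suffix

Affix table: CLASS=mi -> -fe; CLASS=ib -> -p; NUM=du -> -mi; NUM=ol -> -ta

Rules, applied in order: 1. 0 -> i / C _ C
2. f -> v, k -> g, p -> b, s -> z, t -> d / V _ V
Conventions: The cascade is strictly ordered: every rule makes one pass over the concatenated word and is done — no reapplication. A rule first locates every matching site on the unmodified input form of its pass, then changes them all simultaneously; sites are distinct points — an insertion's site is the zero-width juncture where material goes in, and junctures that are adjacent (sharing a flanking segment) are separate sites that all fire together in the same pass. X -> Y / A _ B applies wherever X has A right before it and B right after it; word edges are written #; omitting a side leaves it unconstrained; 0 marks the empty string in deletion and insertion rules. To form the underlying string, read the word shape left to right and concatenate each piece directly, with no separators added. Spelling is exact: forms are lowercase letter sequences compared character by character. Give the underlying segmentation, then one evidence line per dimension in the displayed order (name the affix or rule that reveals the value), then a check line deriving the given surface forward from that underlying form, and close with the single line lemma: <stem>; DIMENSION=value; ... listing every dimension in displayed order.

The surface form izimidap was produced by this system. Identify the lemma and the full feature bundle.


underlying: ismi-ta-p
CLASS=ib - signalled by the affix -p
NUM=ol - signalled by the affix -ta
check: ismitap -> isimitap -> izimidap
lemma: ismi; CLASS=ib; NUM=ol


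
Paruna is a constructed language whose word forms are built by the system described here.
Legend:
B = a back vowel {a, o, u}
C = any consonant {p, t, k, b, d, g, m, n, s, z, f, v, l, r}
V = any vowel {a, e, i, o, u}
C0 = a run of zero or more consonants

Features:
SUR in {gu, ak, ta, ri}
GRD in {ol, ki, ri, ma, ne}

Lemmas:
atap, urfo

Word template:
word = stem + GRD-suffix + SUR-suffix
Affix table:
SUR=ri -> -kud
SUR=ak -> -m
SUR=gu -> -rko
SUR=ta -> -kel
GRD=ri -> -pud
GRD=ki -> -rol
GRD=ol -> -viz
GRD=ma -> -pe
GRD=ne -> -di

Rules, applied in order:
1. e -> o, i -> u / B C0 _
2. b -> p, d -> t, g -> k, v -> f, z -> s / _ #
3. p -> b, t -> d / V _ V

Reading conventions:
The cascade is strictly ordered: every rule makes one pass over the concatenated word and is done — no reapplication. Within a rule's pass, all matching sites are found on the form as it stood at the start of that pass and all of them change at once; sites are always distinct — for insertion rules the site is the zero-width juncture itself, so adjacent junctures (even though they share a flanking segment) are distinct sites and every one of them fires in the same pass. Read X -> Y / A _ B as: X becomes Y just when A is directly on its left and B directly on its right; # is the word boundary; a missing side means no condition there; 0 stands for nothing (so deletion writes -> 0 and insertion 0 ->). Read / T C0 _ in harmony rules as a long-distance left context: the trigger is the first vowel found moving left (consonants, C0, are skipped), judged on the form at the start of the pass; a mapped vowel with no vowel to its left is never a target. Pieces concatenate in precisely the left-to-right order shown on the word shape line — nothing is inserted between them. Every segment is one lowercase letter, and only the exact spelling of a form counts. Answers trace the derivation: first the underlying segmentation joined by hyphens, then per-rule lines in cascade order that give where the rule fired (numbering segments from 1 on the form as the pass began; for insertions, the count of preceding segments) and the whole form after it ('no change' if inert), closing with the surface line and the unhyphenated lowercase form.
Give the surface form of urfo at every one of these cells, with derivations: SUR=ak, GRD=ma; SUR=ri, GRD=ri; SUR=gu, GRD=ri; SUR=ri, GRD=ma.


cell SUR=ak, GRD=ma:
underlying: urfo-pe-m
1. e -> o, i -> u / B C0 _: fires at position(s) 6: urfopom
2. b -> p, d -> t, g -> k, v -> f, z -> s / _ #: no change
3. p -> b, t -> d / V _ V: fires at position(s) 5: urfobom
surface: urfobom

cell SUR=ri, GRD=ri:
underlying: urfo-pud-kud
1. e -> o, i -> u / B C0 _: no change
2. b -> p, d -> t, g -> k, v -> f, z -> s / _ #: fires at position(s) 10: urfopudkut
3. p -> b, t -> d / V _ V: fires at position(s) 5: urfobudkut
surface: urfobudkut

cell SUR=gu, GRD=ri:
underlying: urfo-pud-rko
1. e -> o, i -> u / B C0 _: no change
2. b -> p, d -> t, g -> k, v -> f, z -> s / _ #: no change
3. p -> b, t -> d / V _ V: fires at position(s) 5: urfobudrko
surface: urfobudrko

cell SUR=ri, GRD=ma:
underlying: urfo-pe-kud
1. e -> o, i -> u / B C0 _: fires at position(s) 6: urfopokud
2. b -> p, d -> t, g -> k, v -> f, z -> s / _ #: fires at position(s) 9: urfopokut
3. p -> b, t -> d / V _ V: fires at position(s) 5: urfobokut
surface: urfobokut


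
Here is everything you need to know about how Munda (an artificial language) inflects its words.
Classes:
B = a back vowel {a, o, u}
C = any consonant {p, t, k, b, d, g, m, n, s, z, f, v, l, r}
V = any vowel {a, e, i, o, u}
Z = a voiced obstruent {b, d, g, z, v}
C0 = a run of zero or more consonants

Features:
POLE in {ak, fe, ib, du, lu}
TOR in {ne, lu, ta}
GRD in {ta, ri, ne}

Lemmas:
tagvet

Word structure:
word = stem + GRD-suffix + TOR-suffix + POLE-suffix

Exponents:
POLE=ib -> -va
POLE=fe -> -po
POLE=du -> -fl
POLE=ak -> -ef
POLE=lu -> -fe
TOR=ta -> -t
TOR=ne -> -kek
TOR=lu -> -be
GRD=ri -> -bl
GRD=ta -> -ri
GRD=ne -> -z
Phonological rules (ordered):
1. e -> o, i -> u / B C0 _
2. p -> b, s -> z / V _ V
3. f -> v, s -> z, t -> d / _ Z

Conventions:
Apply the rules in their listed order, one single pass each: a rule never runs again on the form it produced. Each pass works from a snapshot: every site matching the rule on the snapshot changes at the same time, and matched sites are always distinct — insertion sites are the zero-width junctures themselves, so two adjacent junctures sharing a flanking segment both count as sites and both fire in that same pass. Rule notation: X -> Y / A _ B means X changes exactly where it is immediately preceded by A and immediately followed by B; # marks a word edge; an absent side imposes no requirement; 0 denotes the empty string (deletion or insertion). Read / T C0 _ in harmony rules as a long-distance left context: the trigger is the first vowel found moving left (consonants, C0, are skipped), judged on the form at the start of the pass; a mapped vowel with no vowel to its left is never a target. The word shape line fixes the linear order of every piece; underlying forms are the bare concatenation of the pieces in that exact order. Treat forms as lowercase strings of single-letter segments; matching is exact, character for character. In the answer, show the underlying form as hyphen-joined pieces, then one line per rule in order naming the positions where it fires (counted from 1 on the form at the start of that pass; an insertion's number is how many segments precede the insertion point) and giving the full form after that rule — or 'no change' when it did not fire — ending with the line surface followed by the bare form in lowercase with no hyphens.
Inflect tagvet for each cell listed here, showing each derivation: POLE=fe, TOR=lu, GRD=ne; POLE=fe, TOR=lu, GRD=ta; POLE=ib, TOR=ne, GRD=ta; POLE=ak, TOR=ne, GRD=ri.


cell POLE=fe, TOR=lu, GRD=ne:
underlying: tagvet-z-be-po
1. e -> o, i -> u / B C0 _: fires at position(s) 5: tagvotzbepo
2. p -> b, s -> z / V _ V: fires at position(s) 10: tagvotzbebo
3. f -> v, s -> z, t -> d / _ Z: fires at position(s) 6: tagvodzbebo
surface: tagvodzbebo

cell POLE=fe, TOR=lu, GRD=ta:
underlying: tagvet-ri-be-po
1. e -> o, i -> u / B C0 _: fires at position(s) 5: tagvotribepo
2. p -> b, s -> z / V _ V: fires at position(s) 11: tagvotribebo
3. f -> v, s -> z, t -> d / _ Z: no change
surface: tagvotribebo

cell POLE=ib, TOR=ne, GRD=ta:
underlying: tagvet-ri-kek-va
1. e -> o, i -> u / B C0 _: fires at position(s) 5: tagvotrikekva
2. p -> b, s -> z / V _ V: no change
3. f -> v, s -> z, t -> d / _ Z: no change
surface: tagvotrikekva

cell POLE=ak, TOR=ne, GRD=ri:
underlying: tagvet-bl-kek-ef
1. e -> o, i -> u / B C0 _: fires at position(s) 5: tagvotblkekef
2. p -> b, s -> z / V _ V: no change
3. f -> v, s -> z, t -> d / _ Z: fires at position(s) 6: tagvodblkekef
surface: tagvodblkekef


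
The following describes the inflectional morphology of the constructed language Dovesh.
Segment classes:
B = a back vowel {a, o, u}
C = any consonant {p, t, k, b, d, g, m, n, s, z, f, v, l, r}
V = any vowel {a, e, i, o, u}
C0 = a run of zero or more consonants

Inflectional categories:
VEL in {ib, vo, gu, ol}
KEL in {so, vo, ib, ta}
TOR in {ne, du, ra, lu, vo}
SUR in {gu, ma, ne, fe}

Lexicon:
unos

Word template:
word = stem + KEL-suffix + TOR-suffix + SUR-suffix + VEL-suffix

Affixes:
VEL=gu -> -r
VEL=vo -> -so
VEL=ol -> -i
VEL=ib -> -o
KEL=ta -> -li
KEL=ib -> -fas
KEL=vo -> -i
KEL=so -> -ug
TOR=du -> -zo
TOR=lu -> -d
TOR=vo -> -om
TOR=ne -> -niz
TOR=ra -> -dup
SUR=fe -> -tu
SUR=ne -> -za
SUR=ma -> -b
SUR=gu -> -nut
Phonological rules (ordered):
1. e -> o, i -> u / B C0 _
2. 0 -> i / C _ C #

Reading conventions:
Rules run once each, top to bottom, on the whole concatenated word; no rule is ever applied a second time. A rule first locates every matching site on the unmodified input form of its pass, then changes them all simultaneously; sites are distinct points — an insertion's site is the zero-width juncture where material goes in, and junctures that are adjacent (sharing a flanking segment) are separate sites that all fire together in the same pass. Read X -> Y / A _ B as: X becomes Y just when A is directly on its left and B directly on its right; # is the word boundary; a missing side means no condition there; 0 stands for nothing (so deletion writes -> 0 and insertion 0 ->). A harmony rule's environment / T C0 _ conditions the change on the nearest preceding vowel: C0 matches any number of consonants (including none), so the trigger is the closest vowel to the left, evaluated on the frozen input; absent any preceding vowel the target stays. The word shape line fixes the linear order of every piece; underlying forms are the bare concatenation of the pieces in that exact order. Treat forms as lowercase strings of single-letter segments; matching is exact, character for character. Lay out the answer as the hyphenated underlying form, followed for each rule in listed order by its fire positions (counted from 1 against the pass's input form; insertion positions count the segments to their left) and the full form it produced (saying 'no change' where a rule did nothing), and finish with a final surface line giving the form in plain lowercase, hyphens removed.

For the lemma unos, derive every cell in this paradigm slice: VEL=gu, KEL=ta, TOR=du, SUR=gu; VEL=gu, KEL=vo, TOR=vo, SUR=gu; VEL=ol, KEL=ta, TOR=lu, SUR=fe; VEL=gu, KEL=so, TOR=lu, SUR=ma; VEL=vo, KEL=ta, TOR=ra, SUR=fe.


cell VEL=gu, KEL=ta, TOR=du, SUR=gu:
underlying: unos-li-zo-nut-r
1. e -> o, i -> u / B C0 _: fires at position(s) 6: unosluzonutr
2. 0 -> i / C _ C #: inserts after position(s) 11: unosluzonutir
surface: unosluzonutir

cell VEL=gu, KEL=vo, TOR=vo, SUR=gu:
underlying: unos-i-om-nut-r
1. e -> o, i -> u / B C0 _: fires at position(s) 5: unosuomnutr
2. 0 -> i / C _ C #: inserts after position(s) 10: unosuomnutir
surface: unosuomnutir

cell VEL=ol, KEL=ta, TOR=lu, SUR=fe:
underlying: unos-li-d-tu-i
1. e -> o, i -> u / B C0 _: fires at position(s) 6, 10: unosludtuu
2. 0 -> i / C _ C #: no change
surface: unosludtuu

cell VEL=gu, KEL=so, TOR=lu, SUR=ma:
underlying: unos-ug-d-b-r
1. e -> o, i -> u / B C0 _: no change
2. 0 -> i / C _ C #: inserts after position(s) 8: unosugdbir
surface: unosugdbir

cell VEL=vo, KEL=ta, TOR=ra, SUR=fe:
underlying: unos-li-dup-tu-so
1. e -> o, i -> u / B C0 _: fires at position(s) 6: unosluduptuso
2. 0 -> i / C _ C #: no change
surface: unosluduptuso


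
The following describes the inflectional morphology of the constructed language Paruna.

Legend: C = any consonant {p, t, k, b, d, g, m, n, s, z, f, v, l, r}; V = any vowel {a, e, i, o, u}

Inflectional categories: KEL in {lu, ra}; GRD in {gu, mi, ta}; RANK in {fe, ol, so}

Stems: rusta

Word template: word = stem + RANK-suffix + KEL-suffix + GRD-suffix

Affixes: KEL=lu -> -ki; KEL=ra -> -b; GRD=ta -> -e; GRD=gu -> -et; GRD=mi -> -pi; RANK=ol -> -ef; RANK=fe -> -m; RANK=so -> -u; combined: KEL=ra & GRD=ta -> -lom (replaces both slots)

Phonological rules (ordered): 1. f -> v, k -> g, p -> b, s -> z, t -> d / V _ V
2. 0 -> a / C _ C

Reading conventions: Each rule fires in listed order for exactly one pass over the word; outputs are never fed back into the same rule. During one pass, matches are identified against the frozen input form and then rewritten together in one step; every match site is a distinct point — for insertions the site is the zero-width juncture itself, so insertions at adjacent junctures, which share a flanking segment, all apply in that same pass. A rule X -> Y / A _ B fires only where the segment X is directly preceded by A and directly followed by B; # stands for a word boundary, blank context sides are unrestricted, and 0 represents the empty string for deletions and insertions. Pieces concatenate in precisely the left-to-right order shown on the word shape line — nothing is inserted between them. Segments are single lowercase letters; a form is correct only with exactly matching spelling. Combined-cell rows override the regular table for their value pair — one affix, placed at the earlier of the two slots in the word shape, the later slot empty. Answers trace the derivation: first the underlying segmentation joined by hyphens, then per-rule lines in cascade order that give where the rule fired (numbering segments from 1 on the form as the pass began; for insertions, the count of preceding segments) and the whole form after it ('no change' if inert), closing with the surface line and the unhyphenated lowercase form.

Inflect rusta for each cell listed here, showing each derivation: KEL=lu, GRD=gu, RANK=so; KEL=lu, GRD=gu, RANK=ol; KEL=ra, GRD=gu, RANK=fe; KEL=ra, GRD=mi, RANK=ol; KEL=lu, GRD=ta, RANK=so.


cell KEL=lu, GRD=gu, RANK=so:
underlying: rusta-u-ki-et
1. f -> v, k -> g, p -> b, s -> z, t -> d / V _ V: fires at position(s) 7: rustaugiet
2. 0 -> a / C _ C: inserts after position(s) 3: rusataugiet
surface: rusataugiet

cell KEL=lu, GRD=gu, RANK=ol:
underlying: rusta-ef-ki-et
1. f -> v, k -> g, p -> b, s -> z, t -> d / V _ V: no change
2. 0 -> a / C _ C: inserts after position(s) 3, 7: rusataefakiet
surface: rusataefakiet

cell KEL=ra, GRD=gu, RANK=fe:
underlying: rusta-m-b-et
1. f -> v, k -> g, p -> b, s -> z, t -> d / V _ V: no change
2. 0 -> a / C _ C: inserts after position(s) 3, 6: rusatamabet
surface: rusatamabet

cell KEL=ra, GRD=mi, RANK=ol:
underlying: rusta-ef-b-pi
1. f -> v, k -> g, p -> b, s -> z, t -> d / V _ V: no change
2. 0 -> a / C _ C: inserts after position(s) 3, 7, 8: rusataefabapi
surface: rusataefabapi

cell KEL=lu, GRD=ta, RANK=so:
underlying: rusta-u-ki-e
1. f -> v, k -> g, p -> b, s -> z, t -> d / V _ V: fires at position(s) 7: rustaugie
2. 0 -> a / C _ C: inserts after position(s) 3: rusataugie
surface: rusataugie


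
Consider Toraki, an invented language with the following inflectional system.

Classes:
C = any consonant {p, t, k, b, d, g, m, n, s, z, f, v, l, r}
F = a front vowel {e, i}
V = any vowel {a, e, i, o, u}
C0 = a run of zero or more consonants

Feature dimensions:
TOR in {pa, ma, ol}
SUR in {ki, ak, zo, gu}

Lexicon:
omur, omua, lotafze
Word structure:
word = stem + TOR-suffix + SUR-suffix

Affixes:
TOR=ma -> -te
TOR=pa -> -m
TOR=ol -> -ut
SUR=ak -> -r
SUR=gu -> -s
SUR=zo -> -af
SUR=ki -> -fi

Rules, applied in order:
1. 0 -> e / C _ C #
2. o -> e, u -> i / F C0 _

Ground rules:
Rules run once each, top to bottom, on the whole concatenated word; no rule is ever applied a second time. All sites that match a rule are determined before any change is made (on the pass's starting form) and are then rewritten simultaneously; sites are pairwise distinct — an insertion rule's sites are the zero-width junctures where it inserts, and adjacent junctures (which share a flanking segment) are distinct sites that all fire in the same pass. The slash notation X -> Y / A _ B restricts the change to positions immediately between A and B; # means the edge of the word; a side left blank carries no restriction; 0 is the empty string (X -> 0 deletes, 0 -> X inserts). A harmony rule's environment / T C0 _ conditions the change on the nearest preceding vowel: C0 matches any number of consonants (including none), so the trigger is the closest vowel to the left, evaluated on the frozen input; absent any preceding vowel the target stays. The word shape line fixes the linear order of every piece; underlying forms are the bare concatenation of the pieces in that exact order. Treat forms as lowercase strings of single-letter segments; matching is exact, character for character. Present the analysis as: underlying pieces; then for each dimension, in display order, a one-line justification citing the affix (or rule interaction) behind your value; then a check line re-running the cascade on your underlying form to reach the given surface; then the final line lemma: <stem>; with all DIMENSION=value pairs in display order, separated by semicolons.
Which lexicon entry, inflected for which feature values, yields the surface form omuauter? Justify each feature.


underlying: omua-ut-r
TOR=ol - signalled by the affix -ut
SUR=ak - signalled by the affix -r
check: omuautr -> omuauter -> omuauter
lemma: omua; TOR=ol; SUR=ak


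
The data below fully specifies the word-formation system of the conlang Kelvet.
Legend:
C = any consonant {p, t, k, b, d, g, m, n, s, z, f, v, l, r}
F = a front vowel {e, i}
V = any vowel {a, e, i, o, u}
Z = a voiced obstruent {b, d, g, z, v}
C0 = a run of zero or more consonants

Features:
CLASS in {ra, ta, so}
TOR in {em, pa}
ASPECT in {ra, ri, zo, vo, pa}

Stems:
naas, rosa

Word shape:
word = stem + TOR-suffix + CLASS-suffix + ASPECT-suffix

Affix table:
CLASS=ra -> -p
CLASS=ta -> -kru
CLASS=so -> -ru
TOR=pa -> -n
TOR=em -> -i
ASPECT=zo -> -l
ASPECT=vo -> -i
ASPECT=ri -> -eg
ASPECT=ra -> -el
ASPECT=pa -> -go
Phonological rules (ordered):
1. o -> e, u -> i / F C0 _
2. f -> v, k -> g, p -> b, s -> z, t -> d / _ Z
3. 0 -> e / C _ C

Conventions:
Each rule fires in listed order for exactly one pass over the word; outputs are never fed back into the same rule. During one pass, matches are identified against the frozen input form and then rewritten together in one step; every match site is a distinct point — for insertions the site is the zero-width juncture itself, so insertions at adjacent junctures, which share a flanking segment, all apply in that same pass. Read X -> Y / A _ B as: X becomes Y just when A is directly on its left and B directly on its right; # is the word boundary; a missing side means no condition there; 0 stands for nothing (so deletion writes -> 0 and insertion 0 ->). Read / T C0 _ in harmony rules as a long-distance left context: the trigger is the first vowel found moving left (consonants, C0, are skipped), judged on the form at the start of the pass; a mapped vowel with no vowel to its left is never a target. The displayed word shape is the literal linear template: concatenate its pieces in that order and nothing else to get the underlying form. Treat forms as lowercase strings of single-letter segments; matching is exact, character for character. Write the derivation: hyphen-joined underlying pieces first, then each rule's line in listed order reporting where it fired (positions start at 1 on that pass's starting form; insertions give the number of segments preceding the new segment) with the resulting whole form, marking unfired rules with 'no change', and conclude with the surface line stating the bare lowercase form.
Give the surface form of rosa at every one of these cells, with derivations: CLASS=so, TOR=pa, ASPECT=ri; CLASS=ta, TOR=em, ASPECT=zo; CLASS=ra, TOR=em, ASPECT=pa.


cell CLASS=so, TOR=pa, ASPECT=ri:
underlying: rosa-n-ru-eg
1. o -> e, u -> i / F C0 _: no change
2. f -> v, k -> g, p -> b, s -> z, t -> d / _ Z: no change
3. 0 -> e / C _ C: inserts after position(s) 5: rosanerueg
surface: rosanerueg

cell CLASS=ta, TOR=em, ASPECT=zo:
underlying: rosa-i-kru-l
1. o -> e, u -> i / F C0 _: fires at position(s) 8: rosaikril
2. f -> v, k -> g, p -> b, s -> z, t -> d / _ Z: no change
3. 0 -> e / C _ C: inserts after position(s) 6: rosaikeril
surface: rosaikeril

cell CLASS=ra, TOR=em, ASPECT=pa:
underlying: rosa-i-p-go
1. o -> e, u -> i / F C0 _: fires at position(s) 8: rosaipge
2. f -> v, k -> g, p -> b, s -> z, t -> d / _ Z: fires at position(s) 6: rosaibge
3. 0 -> e / C _ C: inserts after position(s) 6: rosaibege
surface: rosaibege


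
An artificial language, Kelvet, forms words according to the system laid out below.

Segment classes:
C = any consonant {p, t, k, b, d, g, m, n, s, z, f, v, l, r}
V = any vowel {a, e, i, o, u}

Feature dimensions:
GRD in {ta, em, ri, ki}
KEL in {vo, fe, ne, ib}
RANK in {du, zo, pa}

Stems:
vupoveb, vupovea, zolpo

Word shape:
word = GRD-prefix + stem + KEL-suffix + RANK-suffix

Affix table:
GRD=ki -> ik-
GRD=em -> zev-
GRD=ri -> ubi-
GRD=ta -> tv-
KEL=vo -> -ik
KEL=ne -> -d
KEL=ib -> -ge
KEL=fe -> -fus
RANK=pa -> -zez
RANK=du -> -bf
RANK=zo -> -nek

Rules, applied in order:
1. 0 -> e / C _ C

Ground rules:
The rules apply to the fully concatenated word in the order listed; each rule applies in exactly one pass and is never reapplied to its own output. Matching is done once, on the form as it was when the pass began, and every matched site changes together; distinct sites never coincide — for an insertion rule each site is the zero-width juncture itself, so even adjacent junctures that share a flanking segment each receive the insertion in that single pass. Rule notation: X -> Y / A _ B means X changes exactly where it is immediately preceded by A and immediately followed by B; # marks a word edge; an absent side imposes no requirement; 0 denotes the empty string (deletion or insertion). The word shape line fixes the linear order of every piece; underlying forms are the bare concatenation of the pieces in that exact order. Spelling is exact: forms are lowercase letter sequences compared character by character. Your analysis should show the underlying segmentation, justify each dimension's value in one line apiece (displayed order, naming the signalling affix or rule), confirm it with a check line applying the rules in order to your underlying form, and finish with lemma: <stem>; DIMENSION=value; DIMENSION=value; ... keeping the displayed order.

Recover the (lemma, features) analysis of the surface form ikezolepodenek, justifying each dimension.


underlying: ik-zolpo-d-nek
GRD=ki - signalled by the affix ik-
KEL=ne - signalled by the affix -d
RANK=zo - signalled by the affix -nek
check: ikzolpodnek -> ikezolepodenek
lemma: zolpo; GRD=ki; KEL=ne; RANK=zo


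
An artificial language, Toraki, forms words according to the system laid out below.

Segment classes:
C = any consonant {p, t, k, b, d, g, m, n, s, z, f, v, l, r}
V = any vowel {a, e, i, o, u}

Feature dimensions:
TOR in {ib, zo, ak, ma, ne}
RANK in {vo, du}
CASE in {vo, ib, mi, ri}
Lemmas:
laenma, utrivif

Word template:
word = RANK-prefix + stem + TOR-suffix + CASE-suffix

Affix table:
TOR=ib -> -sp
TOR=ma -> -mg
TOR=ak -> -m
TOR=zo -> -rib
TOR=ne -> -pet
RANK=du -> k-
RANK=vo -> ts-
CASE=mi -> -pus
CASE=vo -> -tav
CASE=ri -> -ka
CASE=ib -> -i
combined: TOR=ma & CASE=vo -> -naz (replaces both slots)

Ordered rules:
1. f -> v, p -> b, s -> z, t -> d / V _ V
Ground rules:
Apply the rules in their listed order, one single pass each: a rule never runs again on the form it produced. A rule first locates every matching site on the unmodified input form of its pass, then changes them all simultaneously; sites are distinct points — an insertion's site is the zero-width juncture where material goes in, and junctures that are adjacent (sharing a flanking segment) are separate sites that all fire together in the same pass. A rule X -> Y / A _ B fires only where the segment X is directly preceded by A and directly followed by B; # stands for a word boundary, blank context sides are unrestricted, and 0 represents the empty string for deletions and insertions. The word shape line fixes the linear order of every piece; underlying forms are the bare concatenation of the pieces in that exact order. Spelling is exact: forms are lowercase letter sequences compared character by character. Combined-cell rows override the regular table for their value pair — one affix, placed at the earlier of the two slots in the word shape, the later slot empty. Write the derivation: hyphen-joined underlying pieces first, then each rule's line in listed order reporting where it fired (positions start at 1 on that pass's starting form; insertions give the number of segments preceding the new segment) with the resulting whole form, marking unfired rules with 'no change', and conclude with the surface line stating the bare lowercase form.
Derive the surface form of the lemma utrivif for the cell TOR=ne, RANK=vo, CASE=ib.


underlying: ts-utrivif-pet-i
1. f -> v, p -> b, s -> z, t -> d / V _ V: fires at position(s) 12: tsutrivifpedi
surface: tsutrivifpedi


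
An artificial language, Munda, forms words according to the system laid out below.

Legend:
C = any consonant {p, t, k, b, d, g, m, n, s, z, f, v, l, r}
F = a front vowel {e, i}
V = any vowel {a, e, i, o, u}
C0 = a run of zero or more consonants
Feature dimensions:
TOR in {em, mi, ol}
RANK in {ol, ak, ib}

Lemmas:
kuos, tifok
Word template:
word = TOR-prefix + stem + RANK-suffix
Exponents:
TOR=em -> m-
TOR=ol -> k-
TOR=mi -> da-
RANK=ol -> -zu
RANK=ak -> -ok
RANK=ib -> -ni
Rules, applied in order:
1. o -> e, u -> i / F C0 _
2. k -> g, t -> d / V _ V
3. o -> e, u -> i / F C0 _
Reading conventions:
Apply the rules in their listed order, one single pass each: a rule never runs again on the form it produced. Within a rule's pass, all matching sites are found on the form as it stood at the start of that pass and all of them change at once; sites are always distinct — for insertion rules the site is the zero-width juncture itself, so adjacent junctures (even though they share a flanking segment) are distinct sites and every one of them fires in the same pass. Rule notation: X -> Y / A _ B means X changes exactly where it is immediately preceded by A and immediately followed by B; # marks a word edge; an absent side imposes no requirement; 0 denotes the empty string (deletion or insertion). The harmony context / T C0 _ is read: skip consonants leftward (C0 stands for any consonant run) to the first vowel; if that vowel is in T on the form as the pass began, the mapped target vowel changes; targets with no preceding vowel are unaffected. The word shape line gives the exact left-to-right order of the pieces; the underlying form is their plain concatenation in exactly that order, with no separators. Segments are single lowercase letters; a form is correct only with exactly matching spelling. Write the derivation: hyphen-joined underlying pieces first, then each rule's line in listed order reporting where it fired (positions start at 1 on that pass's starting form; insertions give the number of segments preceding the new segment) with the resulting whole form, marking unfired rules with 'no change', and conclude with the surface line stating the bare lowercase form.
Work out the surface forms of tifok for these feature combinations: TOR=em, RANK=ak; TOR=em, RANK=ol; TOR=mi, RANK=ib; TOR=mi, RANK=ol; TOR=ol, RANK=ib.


cell TOR=em, RANK=ak:
underlying: m-tifok-ok
1. o -> e, u -> i / F C0 _: fires at position(s) 5: mtifekok
2. k -> g, t -> d / V _ V: fires at position(s) 6: mtifegok
3. o -> e, u -> i / F C0 _: fires at position(s) 7: mtifegek
surface: mtifegek

cell TOR=em, RANK=ol:
underlying: m-tifok-zu
1. o -> e, u -> i / F C0 _: fires at position(s) 5: mtifekzu
2. k -> g, t -> d / V _ V: no change
3. o -> e, u -> i / F C0 _: fires at position(s) 8: mtifekzi
surface: mtifekzi

cell TOR=mi, RANK=ib:
underlying: da-tifok-ni
1. o -> e, u -> i / F C0 _: fires at position(s) 6: datifekni
2. k -> g, t -> d / V _ V: fires at position(s) 3: dadifekni
3. o -> e, u -> i / F C0 _: no change
surface: dadifekni

cell TOR=mi, RANK=ol:
underlying: da-tifok-zu
1. o -> e, u -> i / F C0 _: fires at position(s) 6: datifekzu
2. k -> g, t -> d / V _ V: fires at position(s) 3: dadifekzu
3. o -> e, u -> i / F C0 _: fires at position(s) 9: dadifekzi
surface: dadifekzi

cell TOR=ol, RANK=ib:
underlying: k-tifok-ni
1. o -> e, u -> i / F C0 _: fires at position(s) 5: ktifekni
2. k -> g, t -> d / V _ V: no change
3. o -> e, u -> i / F C0 _: no change
surface: ktifekni
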